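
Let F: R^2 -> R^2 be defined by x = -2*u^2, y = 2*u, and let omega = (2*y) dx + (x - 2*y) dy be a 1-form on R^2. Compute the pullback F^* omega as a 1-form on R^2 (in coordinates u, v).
F^* omega = (4*u*(-5*u - 2)) du

Using F^*(f dg) = (f ∘ F) d(g ∘ F), substitute each coordinate x_i by F_i(u, v) in f_i, and replace dx_i by d F_i = (∂F_i/∂u) du + (∂F_i/∂v) dv.
  For the x component: f_1(F) = 4*u; d F_1 = (-4*u) du + (0) dv
  For the y component: f_2(F) = 2*u*(-u - 2); d F_2 = (2) du + (0) dv
Combining and collecting du, dv coefficients:
  coeff of du: 4*u*(-5*u - 2)
  coeff of dv: 0
F^* omega = (4*u*(-5*u - 2)) du.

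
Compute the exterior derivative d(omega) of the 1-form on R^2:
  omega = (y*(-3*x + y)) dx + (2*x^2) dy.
d(omega) = (7*x - 2*y) dx ∧ dy

For a 1-form omega = sum_i f_i dx_i, the exterior derivative is
  d(omega) = sum_{i < j} (∂f_j/∂x_i - ∂f_i/∂x_j) dx_i ∧ dx_j.
  coefficient of dx ∧ dy: ∂f_2/∂x - ∂f_1/∂y = ∂(2*x^2)/∂x - ∂(y*(-3*x + y))/∂y = 7*x - 2*y
Assembling: d(omega) = (7*x - 2*y) dx ∧ dy.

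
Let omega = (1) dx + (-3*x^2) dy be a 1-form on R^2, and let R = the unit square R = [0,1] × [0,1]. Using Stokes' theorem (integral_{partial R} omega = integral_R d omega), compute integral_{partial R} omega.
integral_(partial R) omega = -3

Stokes: integral_partial_R omega = integral_R d omega with d omega = (∂Q/∂x - ∂P/∂y) dx ∧ dy.
  ∂Q/∂x = -6*x
  ∂P/∂y = 0
  integrand = ∂Q/∂x - ∂P/∂y = -6*x.
Integrating over R: integral_0^1 integral_0^1 (-6*x) dx dy = -3.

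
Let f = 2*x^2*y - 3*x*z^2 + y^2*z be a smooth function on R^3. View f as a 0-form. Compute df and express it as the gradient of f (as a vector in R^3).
df = (4*x*y - 3*z^2) dx + (2*x^2 + 2*y*z) dy + (-6*x*z + y^2) dz; grad f = (4*x*y - 3*z^2, 2*x^2 + 2*y*z, -6*x*z + y^2)

For a 0-form f, d f = (∂f/∂x) dx + (∂f/∂y) dy + (∂f/∂z) dz. The components of the vector representation are exactly the entries of grad f in Cartesian coordinates:
  ∂f/∂x = 4*x*y - 3*z^2
  ∂f/∂y = 2*x^2 + 2*y*z
  ∂f/∂z = -6*x*z + y^2.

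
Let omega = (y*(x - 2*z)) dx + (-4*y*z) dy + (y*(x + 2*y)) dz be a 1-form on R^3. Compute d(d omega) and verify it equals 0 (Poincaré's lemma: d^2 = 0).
d(d omega) = 0

Step 1: d omega = sum_{i<j} (∂f_j/∂x_i - ∂f_i/∂x_j) dx_i ∧ dx_j:
  coeff of dx ∧ dy: -x + 2*z
  coeff of dx ∧ dz: 3*y
  coeff of dy ∧ dz: x + 8*y
Step 2: Apply d again to each 2-form coefficient. The only possible 3-form in R^3 is dx ∧ dy ∧ dz, with coefficient
  ∂(coeff of dy∧dz)/∂x - ∂(coeff of dx∧dz)/∂y + ∂(coeff of dx∧dy)/∂z
  = ∂/∂x (x + 8*y) - ∂/∂y (3*y) + ∂/∂z (-x + 2*z).
Each of these terms simplifies to sums of mixed partials that cancel in pairs. The result is 0 (by equality of mixed partials for smooth functions — Schwarz / Clairaut).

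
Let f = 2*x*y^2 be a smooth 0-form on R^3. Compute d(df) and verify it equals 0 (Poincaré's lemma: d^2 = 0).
d(df) = 0

Step 1: df = sum_i (∂f/∂x_i) dx_i = (2*y^2) dx + (4*x*y) dy + (0) dz.
Step 2: Apply d again. Using the 1-form formula, the coefficient of dx ∧ dy in d(df) is ∂^2 f/∂x ∂y - ∂^2 f/∂y ∂x = (4*y) - (4*y) = 0 (equality of mixed partials for smooth f).
Similarly for dx ∧ dz and dy ∧ dz — all coefficients vanish. So d(df) = 0.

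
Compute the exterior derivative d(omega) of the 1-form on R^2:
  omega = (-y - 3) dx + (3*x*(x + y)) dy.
d(omega) = (6*x + 3*y + 1) dx ∧ dy

For a 1-form omega = sum_i f_i dx_i, the exterior derivative is
  d(omega) = sum_{i < j} (∂f_j/∂x_i - ∂f_i/∂x_j) dx_i ∧ dx_j.
  coefficient of dx ∧ dy: ∂f_2/∂x - ∂f_1/∂y = ∂(3*x*(x + y))/∂x - ∂(-y - 3)/∂y = 6*x + 3*y + 1
Assembling: d(omega) = (6*x + 3*y + 1) dx ∧ dy.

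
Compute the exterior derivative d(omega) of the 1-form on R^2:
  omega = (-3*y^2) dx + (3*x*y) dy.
d(omega) = (9*y) dx ∧ dy

For a 1-form omega = sum_i f_i dx_i, the exterior derivative is
  d(omega) = sum_{i < j} (∂f_j/∂x_i - ∂f_i/∂x_j) dx_i ∧ dx_j.
  coefficient of dx ∧ dy: ∂f_2/∂x - ∂f_1/∂y = ∂(3*x*y)/∂x - ∂(-3*y^2)/∂y = 9*y
Assembling: d(omega) = (9*y) dx ∧ dy.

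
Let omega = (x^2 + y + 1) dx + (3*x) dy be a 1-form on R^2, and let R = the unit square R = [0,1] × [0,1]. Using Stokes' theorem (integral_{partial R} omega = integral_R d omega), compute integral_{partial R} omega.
integral_(partial R) omega = 2

Stokes: integral_partial_R omega = integral_R d omega with d omega = (∂Q/∂x - ∂P/∂y) dx ∧ dy.
  ∂Q/∂x = 3
  ∂P/∂y = 1
  integrand = ∂Q/∂x - ∂P/∂y = 2.
Integrating over R: integral_0^1 integral_0^1 (2) dx dy = 2.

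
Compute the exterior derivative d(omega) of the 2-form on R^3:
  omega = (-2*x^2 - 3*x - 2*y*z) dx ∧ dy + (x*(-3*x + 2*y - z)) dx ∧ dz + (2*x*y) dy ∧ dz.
d(omega) = (-2*x) dx ∧ dy ∧ dz

For a 2-form omega = sum_{i<j} g_{ij} dx_i ∧ dx_j, the exterior derivative is
  d(omega) = sum_{i<j} d(g_{ij}) ∧ dx_i ∧ dx_j = sum_{i<j, k} (∂g_{ij}/∂x_k) dx_k ∧ dx_i ∧ dx_j.
Expand each term, using dx_k ∧ dx_i ∧ dx_j = sgn(permutation) dx_{(a)} ∧ dx_{(b)} ∧ dx_{(c)} with (a < b < c) sorted:
  d(-2*x^2 - 3*x - 2*y*z) includes (∂/∂z)(-2*x^2 - 3*x - 2*y*z) dz = (-2*y) dz, which multiplied by dx ∧ dy gives (-2*y) dx ∧ dy ∧ dz
  d(x*(-3*x + 2*y - z)) includes (∂/∂y)(x*(-3*x + 2*y - z)) dy = (2*x) dy, which multiplied by dx ∧ dz gives (-2*x) dx ∧ dy ∧ dz
  d(2*x*y) includes (∂/∂x)(2*x*y) dx = (2*y) dx, which multiplied by dy ∧ dz gives (2*y) dx ∧ dy ∧ dz
Collecting like 3-forms: d(omega) = (-2*x) dx ∧ dy ∧ dz.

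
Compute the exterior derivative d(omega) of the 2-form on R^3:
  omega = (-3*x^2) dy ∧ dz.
d(omega) = (-6*x) dx ∧ dy ∧ dz

For a 2-form omega = sum_{i<j} g_{ij} dx_i ∧ dx_j, the exterior derivative is
  d(omega) = sum_{i<j} d(g_{ij}) ∧ dx_i ∧ dx_j = sum_{i<j, k} (∂g_{ij}/∂x_k) dx_k ∧ dx_i ∧ dx_j.
Expand each term, using dx_k ∧ dx_i ∧ dx_j = sgn(permutation) dx_{(a)} ∧ dx_{(b)} ∧ dx_{(c)} with (a < b < c) sorted:
  d(-3*x^2) includes (∂/∂x)(-3*x^2) dx = (-6*x) dx, which multiplied by dy ∧ dz gives (-6*x) dx ∧ dy ∧ dz
Collecting like 3-forms: d(omega) = (-6*x) dx ∧ dy ∧ dz.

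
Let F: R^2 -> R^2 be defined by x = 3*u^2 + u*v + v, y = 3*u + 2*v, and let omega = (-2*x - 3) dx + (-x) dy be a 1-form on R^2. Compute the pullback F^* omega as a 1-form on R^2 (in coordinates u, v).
F^* omega = (-36*u^3 - 18*u^2*v - 9*u^2 - 2*u*v^2 - 15*u*v - 18*u - 2*v^2 - 6*v) du + (-6*u^3 - 2*u^2*v - 12*u^2 - 6*u*v - 3*u - 4*v - 3) dv

Using F^*(f dg) = (f ∘ F) d(g ∘ F), substitute each coordinate x_i by F_i(u, v) in f_i, and replace dx_i by d F_i = (∂F_i/∂u) du + (∂F_i/∂v) dv.
  For the x component: f_1(F) = -6*u^2 - 2*u*v - 2*v - 3; d F_1 = (6*u + v) du + (u + 1) dv
  For the y component: f_2(F) = -3*u^2 - u*v - v; d F_2 = (3) du + (2) dv
Combining and collecting du, dv coefficients:
  coeff of du: -36*u^3 - 18*u^2*v - 9*u^2 - 2*u*v^2 - 15*u*v - 18*u - 2*v^2 - 6*v
  coeff of dv: -6*u^3 - 2*u^2*v - 12*u^2 - 6*u*v - 3*u - 4*v - 3
F^* omega = (-36*u^3 - 18*u^2*v - 9*u^2 - 2*u*v^2 - 15*u*v - 18*u - 2*v^2 - 6*v) du + (-6*u^3 - 2*u^2*v - 12*u^2 - 6*u*v - 3*u - 4*v - 3) dv.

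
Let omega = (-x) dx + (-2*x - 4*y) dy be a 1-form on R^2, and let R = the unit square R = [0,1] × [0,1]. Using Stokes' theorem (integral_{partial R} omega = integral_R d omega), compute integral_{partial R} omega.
integral_(partial R) omega = -2

Stokes: integral_partial_R omega = integral_R d omega with d omega = (∂Q/∂x - ∂P/∂y) dx ∧ dy.
  ∂Q/∂x = -2
  ∂P/∂y = 0
  integrand = ∂Q/∂x - ∂P/∂y = -2.
Integrating over R: integral_0^1 integral_0^1 (-2) dx dy = -2.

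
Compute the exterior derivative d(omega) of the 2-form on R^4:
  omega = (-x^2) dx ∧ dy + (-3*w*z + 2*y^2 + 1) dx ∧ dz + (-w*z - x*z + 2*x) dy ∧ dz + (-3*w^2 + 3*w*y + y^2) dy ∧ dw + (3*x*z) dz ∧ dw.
d(omega) = (-4*y - z + 2) dx ∧ dy ∧ dz + (-z) dy ∧ dz ∧ dw

For a 2-form omega = sum_{i<j} g_{ij} dx_i ∧ dx_j, the exterior derivative is
  d(omega) = sum_{i<j} d(g_{ij}) ∧ dx_i ∧ dx_j = sum_{i<j, k} (∂g_{ij}/∂x_k) dx_k ∧ dx_i ∧ dx_j.
Expand each term, using dx_k ∧ dx_i ∧ dx_j = sgn(permutation) dx_{(a)} ∧ dx_{(b)} ∧ dx_{(c)} with (a < b < c) sorted:
  d(-3*w*z + 2*y^2 + 1) includes (∂/∂y)(-3*w*z + 2*y^2 + 1) dy = (4*y) dy, which multiplied by dx ∧ dz gives (-4*y) dx ∧ dy ∧ dz
  d(-3*w*z + 2*y^2 + 1) includes (∂/∂w)(-3*w*z + 2*y^2 + 1) dw = (-3*z) dw, which multiplied by dx ∧ dz gives (-3*z) dx ∧ dz ∧ dw
  d(-w*z - x*z + 2*x) includes (∂/∂x)(-w*z - x*z + 2*x) dx = (2 - z) dx, which multiplied by dy ∧ dz gives (2 - z) dx ∧ dy ∧ dz
  d(-w*z - x*z + 2*x) includes (∂/∂w)(-w*z - x*z + 2*x) dw = (-z) dw, which multiplied by dy ∧ dz gives (-z) dy ∧ dz ∧ dw
  d(3*x*z) includes (∂/∂x)(3*x*z) dx = (3*z) dx, which multiplied by dz ∧ dw gives (3*z) dx ∧ dz ∧ dw
Collecting like 3-forms: d(omega) = (-4*y - z + 2) dx ∧ dy ∧ dz + (-z) dy ∧ dz ∧ dw.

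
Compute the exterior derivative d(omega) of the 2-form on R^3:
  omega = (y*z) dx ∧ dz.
d(omega) = (-z) dx ∧ dy ∧ dz

For a 2-form omega = sum_{i<j} g_{ij} dx_i ∧ dx_j, the exterior derivative is
  d(omega) = sum_{i<j} d(g_{ij}) ∧ dx_i ∧ dx_j = sum_{i<j, k} (∂g_{ij}/∂x_k) dx_k ∧ dx_i ∧ dx_j.
Expand each term, using dx_k ∧ dx_i ∧ dx_j = sgn(permutation) dx_{(a)} ∧ dx_{(b)} ∧ dx_{(c)} with (a < b < c) sorted:
  d(y*z) includes (∂/∂y)(y*z) dy = (z) dy, which multiplied by dx ∧ dz gives (-z) dx ∧ dy ∧ dz
Collecting like 3-forms: d(omega) = (-z) dx ∧ dy ∧ dz.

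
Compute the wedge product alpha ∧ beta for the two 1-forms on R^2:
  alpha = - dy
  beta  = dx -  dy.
alpha ∧ beta = (1) dx ∧ dy

Distribute the wedge, using dx_i ∧ dx_j = -dx_j ∧ dx_i and dx_i ∧ dx_i = 0. For each pair (i, j) with i < j, the coefficient of dx_i ∧ dx_j in alpha ∧ beta is (alpha_i * beta_j - alpha_j * beta_i). Collecting: alpha ∧ beta = (1) dx ∧ dy.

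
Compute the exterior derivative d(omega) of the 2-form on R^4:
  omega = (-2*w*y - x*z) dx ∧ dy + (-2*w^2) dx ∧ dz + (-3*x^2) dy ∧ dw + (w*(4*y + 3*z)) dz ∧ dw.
d(omega) = (-x) dx ∧ dy ∧ dz + (-6*x - 2*y) dx ∧ dy ∧ dw + (-4*w) dx ∧ dz ∧ dw + (4*w) dy ∧ dz ∧ dw

For a 2-form omega = sum_{i<j} g_{ij} dx_i ∧ dx_j, the exterior derivative is
  d(omega) = sum_{i<j} d(g_{ij}) ∧ dx_i ∧ dx_j = sum_{i<j, k} (∂g_{ij}/∂x_k) dx_k ∧ dx_i ∧ dx_j.
Expand each term, using dx_k ∧ dx_i ∧ dx_j = sgn(permutation) dx_{(a)} ∧ dx_{(b)} ∧ dx_{(c)} with (a < b < c) sorted:
  d(-2*w*y - x*z) includes (∂/∂z)(-2*w*y - x*z) dz = (-x) dz, which multiplied by dx ∧ dy gives (-x) dx ∧ dy ∧ dz
  d(-2*w*y - x*z) includes (∂/∂w)(-2*w*y - x*z) dw = (-2*y) dw, which multiplied by dx ∧ dy gives (-2*y) dx ∧ dy ∧ dw
  d(-2*w^2) includes (∂/∂w)(-2*w^2) dw = (-4*w) dw, which multiplied by dx ∧ dz gives (-4*w) dx ∧ dz ∧ dw
  d(-3*x^2) includes (∂/∂x)(-3*x^2) dx = (-6*x) dx, which multiplied by dy ∧ dw gives (-6*x) dx ∧ dy ∧ dw
  d(w*(4*y + 3*z)) includes (∂/∂y)(w*(4*y + 3*z)) dy = (4*w) dy, which multiplied by dz ∧ dw gives (4*w) dy ∧ dz ∧ dw
Collecting like 3-forms: d(omega) = (-x) dx ∧ dy ∧ dz + (-6*x - 2*y) dx ∧ dy ∧ dw + (-4*w) dx ∧ dz ∧ dw + (4*w) dy ∧ dz ∧ dw.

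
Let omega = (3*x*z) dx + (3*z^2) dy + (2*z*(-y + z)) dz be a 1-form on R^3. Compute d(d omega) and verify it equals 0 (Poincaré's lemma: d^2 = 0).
d(d omega) = 0

Step 1: d omega = sum_{i<j} (∂f_j/∂x_i - ∂f_i/∂x_j) dx_i ∧ dx_j:
  coeff of dx ∧ dy: 0
  coeff of dx ∧ dz: -3*x
  coeff of dy ∧ dz: -8*z
Step 2: Apply d again to each 2-form coefficient. The only possible 3-form in R^3 is dx ∧ dy ∧ dz, with coefficient
  ∂(coeff of dy∧dz)/∂x - ∂(coeff of dx∧dz)/∂y + ∂(coeff of dx∧dy)/∂z
  = ∂/∂x (-8*z) - ∂/∂y (-3*x) + ∂/∂z (0).
Each of these terms simplifies to sums of mixed partials that cancel in pairs. The result is 0 (by equality of mixed partials for smooth functions — Schwarz / Clairaut).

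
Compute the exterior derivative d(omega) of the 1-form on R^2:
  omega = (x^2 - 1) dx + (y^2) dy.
d(omega) = 0

For a 1-form omega = sum_i f_i dx_i, the exterior derivative is
  d(omega) = sum_{i < j} (∂f_j/∂x_i - ∂f_i/∂x_j) dx_i ∧ dx_j.

Assembling: d(omega) = 0.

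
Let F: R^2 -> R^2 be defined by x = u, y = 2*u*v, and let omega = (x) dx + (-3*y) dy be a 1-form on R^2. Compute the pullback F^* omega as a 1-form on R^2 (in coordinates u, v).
F^* omega = (u*(1 - 12*v^2)) du + (-12*u^2*v) dv

Using F^*(f dg) = (f ∘ F) d(g ∘ F), substitute each coordinate x_i by F_i(u, v) in f_i, and replace dx_i by d F_i = (∂F_i/∂u) du + (∂F_i/∂v) dv.
  For the x component: f_1(F) = u; d F_1 = (1) du + (0) dv
  For the y component: f_2(F) = -6*u*v; d F_2 = (2*v) du + (2*u) dv
Combining and collecting du, dv coefficients:
  coeff of du: u*(1 - 12*v^2)
  coeff of dv: -12*u^2*v
F^* omega = (u*(1 - 12*v^2)) du + (-12*u^2*v) dv.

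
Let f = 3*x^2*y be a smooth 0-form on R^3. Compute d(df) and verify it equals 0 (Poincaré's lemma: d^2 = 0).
d(df) = 0

Step 1: df = sum_i (∂f/∂x_i) dx_i = (6*x*y) dx + (3*x^2) dy + (0) dz.
Step 2: Apply d again. Using the 1-form formula, the coefficient of dx ∧ dy in d(df) is ∂^2 f/∂x ∂y - ∂^2 f/∂y ∂x = (6*x) - (6*x) = 0 (equality of mixed partials for smooth f).
Similarly for dx ∧ dz and dy ∧ dz — all coefficients vanish. So d(df) = 0.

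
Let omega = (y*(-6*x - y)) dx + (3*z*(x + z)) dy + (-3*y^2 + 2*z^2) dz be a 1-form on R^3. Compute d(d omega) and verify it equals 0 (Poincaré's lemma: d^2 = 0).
d(d omega) = 0

Step 1: d omega = sum_{i<j} (∂f_j/∂x_i - ∂f_i/∂x_j) dx_i ∧ dx_j:
  coeff of dx ∧ dy: 6*x + 2*y + 3*z
  coeff of dx ∧ dz: 0
  coeff of dy ∧ dz: -3*x - 6*y - 6*z
Step 2: Apply d again to each 2-form coefficient. The only possible 3-form in R^3 is dx ∧ dy ∧ dz, with coefficient
  ∂(coeff of dy∧dz)/∂x - ∂(coeff of dx∧dz)/∂y + ∂(coeff of dx∧dy)/∂z
  = ∂/∂x (-3*x - 6*y - 6*z) - ∂/∂y (0) + ∂/∂z (6*x + 2*y + 3*z).
Each of these terms simplifies to sums of mixed partials that cancel in pairs. The result is 0 (by equality of mixed partials for smooth functions — Schwarz / Clairaut).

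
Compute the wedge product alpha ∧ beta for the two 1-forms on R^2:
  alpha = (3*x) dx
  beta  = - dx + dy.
alpha ∧ beta = (3*x) dx ∧ dy

Distribute the wedge, using dx_i ∧ dx_j = -dx_j ∧ dx_i and dx_i ∧ dx_i = 0. For each pair (i, j) with i < j, the coefficient of dx_i ∧ dx_j in alpha ∧ beta is (alpha_i * beta_j - alpha_j * beta_i). Collecting: alpha ∧ beta = (3*x) dx ∧ dy.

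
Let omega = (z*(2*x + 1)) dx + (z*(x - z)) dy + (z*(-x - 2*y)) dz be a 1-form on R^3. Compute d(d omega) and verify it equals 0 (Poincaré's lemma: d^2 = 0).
d(d omega) = 0

Step 1: d omega = sum_{i<j} (∂f_j/∂x_i - ∂f_i/∂x_j) dx_i ∧ dx_j:
  coeff of dx ∧ dy: z
  coeff of dx ∧ dz: -2*x - z - 1
  coeff of dy ∧ dz: -x
Step 2: Apply d again to each 2-form coefficient. The only possible 3-form in R^3 is dx ∧ dy ∧ dz, with coefficient
  ∂(coeff of dy∧dz)/∂x - ∂(coeff of dx∧dz)/∂y + ∂(coeff of dx∧dy)/∂z
  = ∂/∂x (-x) - ∂/∂y (-2*x - z - 1) + ∂/∂z (z).
Each of these terms simplifies to sums of mixed partials that cancel in pairs. The result is 0 (by equality of mixed partials for smooth functions — Schwarz / Clairaut).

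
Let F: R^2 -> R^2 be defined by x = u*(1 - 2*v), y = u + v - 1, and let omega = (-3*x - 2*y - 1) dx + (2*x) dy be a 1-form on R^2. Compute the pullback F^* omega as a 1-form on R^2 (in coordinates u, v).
F^* omega = (-12*u*v^2 + 12*u*v - 3*u + 4*v^2 - 4*v + 1) du + (u^2*(10 - 12*v)) dv

Using F^*(f dg) = (f ∘ F) d(g ∘ F), substitute each coordinate x_i by F_i(u, v) in f_i, and replace dx_i by d F_i = (∂F_i/∂u) du + (∂F_i/∂v) dv.
  For the x component: f_1(F) = 6*u*v - 5*u - 2*v + 1; d F_1 = (1 - 2*v) du + (-2*u) dv
  For the y component: f_2(F) = 2*u*(1 - 2*v); d F_2 = (1) du + (1) dv
Combining and collecting du, dv coefficients:
  coeff of du: -12*u*v^2 + 12*u*v - 3*u + 4*v^2 - 4*v + 1
  coeff of dv: u^2*(10 - 12*v)
F^* omega = (-12*u*v^2 + 12*u*v - 3*u + 4*v^2 - 4*v + 1) du + (u^2*(10 - 12*v)) dv.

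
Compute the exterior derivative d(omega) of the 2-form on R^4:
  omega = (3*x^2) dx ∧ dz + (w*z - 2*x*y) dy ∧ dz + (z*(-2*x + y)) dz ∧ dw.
d(omega) = (-2*y) dx ∧ dy ∧ dz + (2*z) dy ∧ dz ∧ dw + (-2*z) dx ∧ dz ∧ dw

For a 2-form omega = sum_{i<j} g_{ij} dx_i ∧ dx_j, the exterior derivative is
  d(omega) = sum_{i<j} d(g_{ij}) ∧ dx_i ∧ dx_j = sum_{i<j, k} (∂g_{ij}/∂x_k) dx_k ∧ dx_i ∧ dx_j.
Expand each term, using dx_k ∧ dx_i ∧ dx_j = sgn(permutation) dx_{(a)} ∧ dx_{(b)} ∧ dx_{(c)} with (a < b < c) sorted:
  d(w*z - 2*x*y) includes (∂/∂x)(w*z - 2*x*y) dx = (-2*y) dx, which multiplied by dy ∧ dz gives (-2*y) dx ∧ dy ∧ dz
  d(w*z - 2*x*y) includes (∂/∂w)(w*z - 2*x*y) dw = (z) dw, which multiplied by dy ∧ dz gives (z) dy ∧ dz ∧ dw
  d(z*(-2*x + y)) includes (∂/∂x)(z*(-2*x + y)) dx = (-2*z) dx, which multiplied by dz ∧ dw gives (-2*z) dx ∧ dz ∧ dw
  d(z*(-2*x + y)) includes (∂/∂y)(z*(-2*x + y)) dy = (z) dy, which multiplied by dz ∧ dw gives (z) dy ∧ dz ∧ dw
Collecting like 3-forms: d(omega) = (-2*y) dx ∧ dy ∧ dz + (2*z) dy ∧ dz ∧ dw + (-2*z) dx ∧ dz ∧ dw.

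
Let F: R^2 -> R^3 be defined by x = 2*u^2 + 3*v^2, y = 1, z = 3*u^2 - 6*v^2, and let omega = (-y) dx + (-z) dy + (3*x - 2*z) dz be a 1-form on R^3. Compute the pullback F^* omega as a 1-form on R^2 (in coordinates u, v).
F^* omega = (2*u*(63*v^2 - 2)) du + (-252*v^3 - 6*v) dv

Using F^*(f dg) = (f ∘ F) d(g ∘ F), substitute each coordinate x_i by F_i(u, v) in f_i, and replace dx_i by d F_i = (∂F_i/∂u) du + (∂F_i/∂v) dv.
  For the x component: f_1(F) = -1; d F_1 = (4*u) du + (6*v) dv
  For the y component: f_2(F) = -3*u^2 + 6*v^2; d F_2 = (0) du + (0) dv
  For the z component: f_3(F) = 21*v^2; d F_3 = (6*u) du + (-12*v) dv
Combining and collecting du, dv coefficients:
  coeff of du: 2*u*(63*v^2 - 2)
  coeff of dv: -252*v^3 - 6*v
F^* omega = (2*u*(63*v^2 - 2)) du + (-252*v^3 - 6*v) dv.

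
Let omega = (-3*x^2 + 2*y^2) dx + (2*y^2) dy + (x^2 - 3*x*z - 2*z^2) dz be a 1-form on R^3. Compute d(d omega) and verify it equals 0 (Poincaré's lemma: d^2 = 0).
d(d omega) = 0

Step 1: d omega = sum_{i<j} (∂f_j/∂x_i - ∂f_i/∂x_j) dx_i ∧ dx_j:
  coeff of dx ∧ dy: -4*y
  coeff of dx ∧ dz: 2*x - 3*z
  coeff of dy ∧ dz: 0
Step 2: Apply d again to each 2-form coefficient. The only possible 3-form in R^3 is dx ∧ dy ∧ dz, with coefficient
  ∂(coeff of dy∧dz)/∂x - ∂(coeff of dx∧dz)/∂y + ∂(coeff of dx∧dy)/∂z
  = ∂/∂x (0) - ∂/∂y (2*x - 3*z) + ∂/∂z (-4*y).
Each of these terms simplifies to sums of mixed partials that cancel in pairs. The result is 0 (by equality of mixed partials for smooth functions — Schwarz / Clairaut).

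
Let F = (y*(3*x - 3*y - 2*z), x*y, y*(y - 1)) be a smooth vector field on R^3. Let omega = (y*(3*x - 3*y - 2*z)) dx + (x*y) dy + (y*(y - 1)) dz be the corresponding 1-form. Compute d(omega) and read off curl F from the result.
d(omega) = (2*y - 1) dy ∧ dz + (-2*y) dz ∧ dx + (-3*x + 7*y + 2*z) dx ∧ dy; curl F = (2*y - 1, -2*y, -3*x + 7*y + 2*z)

d omega = sum_{i<j} (∂f_j/∂x_i - ∂f_i/∂x_j) dx_i ∧ dx_j. Under the identification (dy ∧ dz, dz ∧ dx, dx ∧ dy) ↔ (e_x, e_y, e_z), the coefficients are exactly the components of curl F. Compute:
  ∂R/∂y - ∂Q/∂z = (2*y - 1) - (0) = 2*y - 1
  ∂P/∂z - ∂R/∂x = (-2*y) - (0) = -2*y
  ∂Q/∂x - ∂P/∂y = (y) - (3*x - 6*y - 2*z) = -3*x + 7*y + 2*z.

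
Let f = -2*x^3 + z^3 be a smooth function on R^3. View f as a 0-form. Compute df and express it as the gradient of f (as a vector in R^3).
df = (-6*x^2) dx + (0) dy + (3*z^2) dz; grad f = (-6*x^2, 0, 3*z^2)

For a 0-form f, d f = (∂f/∂x) dx + (∂f/∂y) dy + (∂f/∂z) dz. The components of the vector representation are exactly the entries of grad f in Cartesian coordinates:
  ∂f/∂x = -6*x^2
  ∂f/∂y = 0
  ∂f/∂z = 3*z^2.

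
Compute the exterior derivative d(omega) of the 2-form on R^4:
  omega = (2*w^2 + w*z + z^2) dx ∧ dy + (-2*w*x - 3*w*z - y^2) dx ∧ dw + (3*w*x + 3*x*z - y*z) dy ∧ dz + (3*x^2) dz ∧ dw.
d(omega) = (4*w + 5*z) dx ∧ dy ∧ dz + (4*w + 2*y + z) dx ∧ dy ∧ dw + (3*w + 6*x) dx ∧ dz ∧ dw + (3*x) dy ∧ dz ∧ dw

For a 2-form omega = sum_{i<j} g_{ij} dx_i ∧ dx_j, the exterior derivative is
  d(omega) = sum_{i<j} d(g_{ij}) ∧ dx_i ∧ dx_j = sum_{i<j, k} (∂g_{ij}/∂x_k) dx_k ∧ dx_i ∧ dx_j.
Expand each term, using dx_k ∧ dx_i ∧ dx_j = sgn(permutation) dx_{(a)} ∧ dx_{(b)} ∧ dx_{(c)} with (a < b < c) sorted:
  d(2*w^2 + w*z + z^2) includes (∂/∂z)(2*w^2 + w*z + z^2) dz = (w + 2*z) dz, which multiplied by dx ∧ dy gives (w + 2*z) dx ∧ dy ∧ dz
  d(2*w^2 + w*z + z^2) includes (∂/∂w)(2*w^2 + w*z + z^2) dw = (4*w + z) dw, which multiplied by dx ∧ dy gives (4*w + z) dx ∧ dy ∧ dw
  d(-2*w*x - 3*w*z - y^2) includes (∂/∂y)(-2*w*x - 3*w*z - y^2) dy = (-2*y) dy, which multiplied by dx ∧ dw gives (2*y) dx ∧ dy ∧ dw
  d(-2*w*x - 3*w*z - y^2) includes (∂/∂z)(-2*w*x - 3*w*z - y^2) dz = (-3*w) dz, which multiplied by dx ∧ dw gives (3*w) dx ∧ dz ∧ dw
  d(3*w*x + 3*x*z - y*z) includes (∂/∂x)(3*w*x + 3*x*z - y*z) dx = (3*w + 3*z) dx, which multiplied by dy ∧ dz gives (3*w + 3*z) dx ∧ dy ∧ dz
  d(3*w*x + 3*x*z - y*z) includes (∂/∂w)(3*w*x + 3*x*z - y*z) dw = (3*x) dw, which multiplied by dy ∧ dz gives (3*x) dy ∧ dz ∧ dw
  d(3*x^2) includes (∂/∂x)(3*x^2) dx = (6*x) dx, which multiplied by dz ∧ dw gives (6*x) dx ∧ dz ∧ dw
Collecting like 3-forms: d(omega) = (4*w + 5*z) dx ∧ dy ∧ dz + (4*w + 2*y + z) dx ∧ dy ∧ dw + (3*w + 6*x) dx ∧ dz ∧ dw + (3*x) dy ∧ dz ∧ dw.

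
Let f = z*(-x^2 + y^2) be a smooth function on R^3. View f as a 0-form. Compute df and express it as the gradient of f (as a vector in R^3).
df = (-2*x*z) dx + (2*y*z) dy + (-x^2 + y^2) dz; grad f = (-2*x*z, 2*y*z, -x^2 + y^2)

For a 0-form f, d f = (∂f/∂x) dx + (∂f/∂y) dy + (∂f/∂z) dz. The components of the vector representation are exactly the entries of grad f in Cartesian coordinates:
  ∂f/∂x = -2*x*z
  ∂f/∂y = 2*y*z
  ∂f/∂z = -x^2 + y^2.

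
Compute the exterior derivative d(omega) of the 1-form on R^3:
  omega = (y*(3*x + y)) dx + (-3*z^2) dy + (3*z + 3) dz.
d(omega) = (-3*x - 2*y) dx ∧ dy + (6*z) dy ∧ dz

For a 1-form omega = sum_i f_i dx_i, the exterior derivative is
  d(omega) = sum_{i < j} (∂f_j/∂x_i - ∂f_i/∂x_j) dx_i ∧ dx_j.
  coefficient of dx ∧ dy: ∂f_2/∂x - ∂f_1/∂y = ∂(-3*z^2)/∂x - ∂(y*(3*x + y))/∂y = -3*x - 2*y
  coefficient of dy ∧ dz: ∂f_3/∂y - ∂f_2/∂z = ∂(3*z + 3)/∂y - ∂(-3*z^2)/∂z = 6*z
Assembling: d(omega) = (-3*x - 2*y) dx ∧ dy + (6*z) dy ∧ dz.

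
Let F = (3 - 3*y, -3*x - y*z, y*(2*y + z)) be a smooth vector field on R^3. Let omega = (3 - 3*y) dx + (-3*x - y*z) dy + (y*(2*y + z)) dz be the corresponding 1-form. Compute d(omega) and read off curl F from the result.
d(omega) = (5*y + z) dy ∧ dz + (0) dz ∧ dx + (0) dx ∧ dy; curl F = (5*y + z, 0, 0)

d omega = sum_{i<j} (∂f_j/∂x_i - ∂f_i/∂x_j) dx_i ∧ dx_j. Under the identification (dy ∧ dz, dz ∧ dx, dx ∧ dy) ↔ (e_x, e_y, e_z), the coefficients are exactly the components of curl F. Compute:
  ∂R/∂y - ∂Q/∂z = (4*y + z) - (-y) = 5*y + z
  ∂P/∂z - ∂R/∂x = (0) - (0) = 0
  ∂Q/∂x - ∂P/∂y = (-3) - (-3) = 0.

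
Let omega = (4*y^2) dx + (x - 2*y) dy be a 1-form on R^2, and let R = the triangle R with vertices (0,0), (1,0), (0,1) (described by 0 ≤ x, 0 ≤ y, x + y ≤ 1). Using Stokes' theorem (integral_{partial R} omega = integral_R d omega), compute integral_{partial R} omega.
integral_(partial R) omega = -5/6

Stokes: integral_partial_R omega = integral_R d omega with d omega = (∂Q/∂x - ∂P/∂y) dx ∧ dy.
  ∂Q/∂x = 1
  ∂P/∂y = 8*y
  integrand = ∂Q/∂x - ∂P/∂y = 1 - 8*y.
Integrating over R: integral_0^1 integral_0^{1-x} (1 - 8*y) dy dx = -5/6.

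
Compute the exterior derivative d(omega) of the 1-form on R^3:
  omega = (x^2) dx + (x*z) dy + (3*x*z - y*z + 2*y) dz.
d(omega) = (z) dx ∧ dy + (3*z) dx ∧ dz + (-x - z + 2) dy ∧ dz

For a 1-form omega = sum_i f_i dx_i, the exterior derivative is
  d(omega) = sum_{i < j} (∂f_j/∂x_i - ∂f_i/∂x_j) dx_i ∧ dx_j.
  coefficient of dx ∧ dy: ∂f_2/∂x - ∂f_1/∂y = ∂(x*z)/∂x - ∂(x^2)/∂y = z
  coefficient of dx ∧ dz: ∂f_3/∂x - ∂f_1/∂z = ∂(3*x*z - y*z + 2*y)/∂x - ∂(x^2)/∂z = 3*z
  coefficient of dy ∧ dz: ∂f_3/∂y - ∂f_2/∂z = ∂(3*x*z - y*z + 2*y)/∂y - ∂(x*z)/∂z = -x - z + 2
Assembling: d(omega) = (z) dx ∧ dy + (3*z) dx ∧ dz + (-x - z + 2) dy ∧ dz.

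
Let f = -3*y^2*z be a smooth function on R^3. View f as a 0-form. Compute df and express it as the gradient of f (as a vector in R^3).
df = (0) dx + (-6*y*z) dy + (-3*y^2) dz; grad f = (0, -6*y*z, -3*y^2)

For a 0-form f, d f = (∂f/∂x) dx + (∂f/∂y) dy + (∂f/∂z) dz. The components of the vector representation are exactly the entries of grad f in Cartesian coordinates:
  ∂f/∂x = 0
  ∂f/∂y = -6*y*z
  ∂f/∂z = -3*y^2.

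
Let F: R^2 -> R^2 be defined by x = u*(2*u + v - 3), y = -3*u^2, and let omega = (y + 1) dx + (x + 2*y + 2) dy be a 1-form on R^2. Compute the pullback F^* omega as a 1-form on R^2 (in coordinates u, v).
F^* omega = (12*u^3 - 9*u^2*v + 27*u^2 - 8*u + v - 3) du + (-3*u^3 + u) dv

Using F^*(f dg) = (f ∘ F) d(g ∘ F), substitute each coordinate x_i by F_i(u, v) in f_i, and replace dx_i by d F_i = (∂F_i/∂u) du + (∂F_i/∂v) dv.
  For the x component: f_1(F) = 1 - 3*u^2; d F_1 = (4*u + v - 3) du + (u) dv
  For the y component: f_2(F) = -4*u^2 + u*v - 3*u + 2; d F_2 = (-6*u) du + (0) dv
Combining and collecting du, dv coefficients:
  coeff of du: 12*u^3 - 9*u^2*v + 27*u^2 - 8*u + v - 3
  coeff of dv: -3*u^3 + u
F^* omega = (12*u^3 - 9*u^2*v + 27*u^2 - 8*u + v - 3) du + (-3*u^3 + u) dv.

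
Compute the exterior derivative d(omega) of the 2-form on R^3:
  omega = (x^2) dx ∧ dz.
d(omega) = 0

For a 2-form omega = sum_{i<j} g_{ij} dx_i ∧ dx_j, the exterior derivative is
  d(omega) = sum_{i<j} d(g_{ij}) ∧ dx_i ∧ dx_j = sum_{i<j, k} (∂g_{ij}/∂x_k) dx_k ∧ dx_i ∧ dx_j.
Expand each term, using dx_k ∧ dx_i ∧ dx_j = sgn(permutation) dx_{(a)} ∧ dx_{(b)} ∧ dx_{(c)} with (a < b < c) sorted:

Collecting like 3-forms: d(omega) = 0.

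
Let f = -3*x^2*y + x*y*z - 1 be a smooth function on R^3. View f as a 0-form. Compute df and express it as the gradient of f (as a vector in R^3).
df = (y*(-6*x + z)) dx + (x*(-3*x + z)) dy + (x*y) dz; grad f = (y*(-6*x + z), x*(-3*x + z), x*y)

For a 0-form f, d f = (∂f/∂x) dx + (∂f/∂y) dy + (∂f/∂z) dz. The components of the vector representation are exactly the entries of grad f in Cartesian coordinates:
  ∂f/∂x = y*(-6*x + z)
  ∂f/∂y = x*(-3*x + z)
  ∂f/∂z = x*y.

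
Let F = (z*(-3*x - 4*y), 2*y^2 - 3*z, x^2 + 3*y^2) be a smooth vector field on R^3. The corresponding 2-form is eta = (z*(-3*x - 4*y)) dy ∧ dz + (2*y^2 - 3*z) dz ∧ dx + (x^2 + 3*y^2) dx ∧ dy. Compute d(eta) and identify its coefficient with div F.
d(eta) = (4*y - 3*z) dx ∧ dy ∧ dz; div F = 4*y - 3*z

For a 2-form in R^3 of the form above, applying d gives a 3-form with coefficient ∂P/∂x + ∂Q/∂y + ∂R/∂z:
  ∂P/∂x = -3*z
  ∂Q/∂y = 4*y
  ∂R/∂z = 0
Sum = 4*y - 3*z, which is exactly div F.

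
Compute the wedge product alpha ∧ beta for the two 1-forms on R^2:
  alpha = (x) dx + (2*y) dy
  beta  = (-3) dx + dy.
alpha ∧ beta = (x + 6*y) dx ∧ dy

Distribute the wedge, using dx_i ∧ dx_j = -dx_j ∧ dx_i and dx_i ∧ dx_i = 0. For each pair (i, j) with i < j, the coefficient of dx_i ∧ dx_j in alpha ∧ beta is (alpha_i * beta_j - alpha_j * beta_i). Collecting: alpha ∧ beta = (x + 6*y) dx ∧ dy.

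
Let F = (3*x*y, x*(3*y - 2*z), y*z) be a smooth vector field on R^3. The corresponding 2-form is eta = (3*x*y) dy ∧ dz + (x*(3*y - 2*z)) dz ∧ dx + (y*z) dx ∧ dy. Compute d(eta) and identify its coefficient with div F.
d(eta) = (3*x + 4*y) dx ∧ dy ∧ dz; div F = 3*x + 4*y

For a 2-form in R^3 of the form above, applying d gives a 3-form with coefficient ∂P/∂x + ∂Q/∂y + ∂R/∂z:
  ∂P/∂x = 3*y
  ∂Q/∂y = 3*x
  ∂R/∂z = y
Sum = 3*x + 4*y, which is exactly div F.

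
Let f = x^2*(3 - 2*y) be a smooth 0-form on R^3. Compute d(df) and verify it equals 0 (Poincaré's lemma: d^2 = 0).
d(df) = 0

Step 1: df = sum_i (∂f/∂x_i) dx_i = (2*x*(3 - 2*y)) dx + (-2*x^2) dy + (0) dz.
Step 2: Apply d again. Using the 1-form formula, the coefficient of dx ∧ dy in d(df) is ∂^2 f/∂x ∂y - ∂^2 f/∂y ∂x = (-4*x) - (-4*x) = 0 (equality of mixed partials for smooth f).
Similarly for dx ∧ dz and dy ∧ dz — all coefficients vanish. So d(df) = 0.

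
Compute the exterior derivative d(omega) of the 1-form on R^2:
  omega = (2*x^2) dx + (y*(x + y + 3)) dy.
d(omega) = (y) dx ∧ dy

For a 1-form omega = sum_i f_i dx_i, the exterior derivative is
  d(omega) = sum_{i < j} (∂f_j/∂x_i - ∂f_i/∂x_j) dx_i ∧ dx_j.
  coefficient of dx ∧ dy: ∂f_2/∂x - ∂f_1/∂y = ∂(y*(x + y + 3))/∂x - ∂(2*x^2)/∂y = y
Assembling: d(omega) = (y) dx ∧ dy.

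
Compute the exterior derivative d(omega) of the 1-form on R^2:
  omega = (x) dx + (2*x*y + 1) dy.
d(omega) = (2*y) dx ∧ dy

For a 1-form omega = sum_i f_i dx_i, the exterior derivative is
  d(omega) = sum_{i < j} (∂f_j/∂x_i - ∂f_i/∂x_j) dx_i ∧ dx_j.
  coefficient of dx ∧ dy: ∂f_2/∂x - ∂f_1/∂y = ∂(2*x*y + 1)/∂x - ∂(x)/∂y = 2*y
Assembling: d(omega) = (2*y) dx ∧ dy.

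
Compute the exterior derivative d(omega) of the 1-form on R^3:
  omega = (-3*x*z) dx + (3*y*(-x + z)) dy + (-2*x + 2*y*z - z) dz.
d(omega) = (-3*y) dx ∧ dy + (3*x - 2) dx ∧ dz + (-3*y + 2*z) dy ∧ dz

For a 1-form omega = sum_i f_i dx_i, the exterior derivative is
  d(omega) = sum_{i < j} (∂f_j/∂x_i - ∂f_i/∂x_j) dx_i ∧ dx_j.
  coefficient of dx ∧ dy: ∂f_2/∂x - ∂f_1/∂y = ∂(3*y*(-x + z))/∂x - ∂(-3*x*z)/∂y = -3*y
  coefficient of dx ∧ dz: ∂f_3/∂x - ∂f_1/∂z = ∂(-2*x + 2*y*z - z)/∂x - ∂(-3*x*z)/∂z = 3*x - 2
  coefficient of dy ∧ dz: ∂f_3/∂y - ∂f_2/∂z = ∂(-2*x + 2*y*z - z)/∂y - ∂(3*y*(-x + z))/∂z = -3*y + 2*z
Assembling: d(omega) = (-3*y) dx ∧ dy + (3*x - 2) dx ∧ dz + (-3*y + 2*z) dy ∧ dz.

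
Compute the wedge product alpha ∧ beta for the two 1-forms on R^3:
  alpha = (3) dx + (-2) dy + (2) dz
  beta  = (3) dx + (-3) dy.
alpha ∧ beta = (-3) dx ∧ dy + (-6) dx ∧ dz + (6) dy ∧ dz

Distribute the wedge, using dx_i ∧ dx_j = -dx_j ∧ dx_i and dx_i ∧ dx_i = 0. For each pair (i, j) with i < j, the coefficient of dx_i ∧ dx_j in alpha ∧ beta is (alpha_i * beta_j - alpha_j * beta_i). Collecting: alpha ∧ beta = (-3) dx ∧ dy + (-6) dx ∧ dz + (6) dy ∧ dz.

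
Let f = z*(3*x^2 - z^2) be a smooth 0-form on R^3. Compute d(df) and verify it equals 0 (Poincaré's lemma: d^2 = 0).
d(df) = 0

Step 1: df = sum_i (∂f/∂x_i) dx_i = (6*x*z) dx + (0) dy + (3*x^2 - 3*z^2) dz.
Step 2: Apply d again. Using the 1-form formula, the coefficient of dx ∧ dy in d(df) is ∂^2 f/∂x ∂y - ∂^2 f/∂y ∂x = (0) - (0) = 0 (equality of mixed partials for smooth f).
Similarly for dx ∧ dz and dy ∧ dz — all coefficients vanish. So d(df) = 0.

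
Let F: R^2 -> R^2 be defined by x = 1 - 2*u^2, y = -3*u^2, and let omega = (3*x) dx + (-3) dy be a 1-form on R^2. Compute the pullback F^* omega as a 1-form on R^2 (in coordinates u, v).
F^* omega = (24*u^3 + 6*u) du

Using F^*(f dg) = (f ∘ F) d(g ∘ F), substitute each coordinate x_i by F_i(u, v) in f_i, and replace dx_i by d F_i = (∂F_i/∂u) du + (∂F_i/∂v) dv.
  For the x component: f_1(F) = 3 - 6*u^2; d F_1 = (-4*u) du + (0) dv
  For the y component: f_2(F) = -3; d F_2 = (-6*u) du + (0) dv
Combining and collecting du, dv coefficients:
  coeff of du: 24*u^3 + 6*u
  coeff of dv: 0
F^* omega = (24*u^3 + 6*u) du.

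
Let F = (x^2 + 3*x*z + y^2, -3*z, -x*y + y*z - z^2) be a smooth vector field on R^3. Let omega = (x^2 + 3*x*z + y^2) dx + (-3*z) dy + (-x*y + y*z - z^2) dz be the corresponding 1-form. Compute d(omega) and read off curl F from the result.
d(omega) = (-x + z + 3) dy ∧ dz + (3*x + y) dz ∧ dx + (-2*y) dx ∧ dy; curl F = (-x + z + 3, 3*x + y, -2*y)

d omega = sum_{i<j} (∂f_j/∂x_i - ∂f_i/∂x_j) dx_i ∧ dx_j. Under the identification (dy ∧ dz, dz ∧ dx, dx ∧ dy) ↔ (e_x, e_y, e_z), the coefficients are exactly the components of curl F. Compute:
  ∂R/∂y - ∂Q/∂z = (-x + z) - (-3) = -x + z + 3
  ∂P/∂z - ∂R/∂x = (3*x) - (-y) = 3*x + y
  ∂Q/∂x - ∂P/∂y = (0) - (2*y) = -2*y.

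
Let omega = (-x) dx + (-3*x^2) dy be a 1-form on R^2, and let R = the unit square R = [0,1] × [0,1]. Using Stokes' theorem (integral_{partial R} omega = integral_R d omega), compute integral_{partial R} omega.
integral_(partial R) omega = -3

Stokes: integral_partial_R omega = integral_R d omega with d omega = (∂Q/∂x - ∂P/∂y) dx ∧ dy.
  ∂Q/∂x = -6*x
  ∂P/∂y = 0
  integrand = ∂Q/∂x - ∂P/∂y = -6*x.
Integrating over R: integral_0^1 integral_0^1 (-6*x) dx dy = -3.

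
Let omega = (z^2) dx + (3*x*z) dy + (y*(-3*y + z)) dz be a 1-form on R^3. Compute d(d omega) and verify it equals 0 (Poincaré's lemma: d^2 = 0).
d(d omega) = 0

Step 1: d omega = sum_{i<j} (∂f_j/∂x_i - ∂f_i/∂x_j) dx_i ∧ dx_j:
  coeff of dx ∧ dy: 3*z
  coeff of dx ∧ dz: -2*z
  coeff of dy ∧ dz: -3*x - 6*y + z
Step 2: Apply d again to each 2-form coefficient. The only possible 3-form in R^3 is dx ∧ dy ∧ dz, with coefficient
  ∂(coeff of dy∧dz)/∂x - ∂(coeff of dx∧dz)/∂y + ∂(coeff of dx∧dy)/∂z
  = ∂/∂x (-3*x - 6*y + z) - ∂/∂y (-2*z) + ∂/∂z (3*z).
Each of these terms simplifies to sums of mixed partials that cancel in pairs. The result is 0 (by equality of mixed partials for smooth functions — Schwarz / Clairaut).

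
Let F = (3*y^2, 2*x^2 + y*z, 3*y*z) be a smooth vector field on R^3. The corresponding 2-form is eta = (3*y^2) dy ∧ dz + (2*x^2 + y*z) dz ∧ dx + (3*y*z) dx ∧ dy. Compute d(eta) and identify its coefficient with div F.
d(eta) = (3*y + z) dx ∧ dy ∧ dz; div F = 3*y + z

For a 2-form in R^3 of the form above, applying d gives a 3-form with coefficient ∂P/∂x + ∂Q/∂y + ∂R/∂z:
  ∂P/∂x = 0
  ∂Q/∂y = z
  ∂R/∂z = 3*y
Sum = 3*y + z, which is exactly div F.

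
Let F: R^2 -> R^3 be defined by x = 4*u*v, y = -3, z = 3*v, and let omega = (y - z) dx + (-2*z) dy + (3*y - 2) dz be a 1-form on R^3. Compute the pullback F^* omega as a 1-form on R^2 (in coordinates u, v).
F^* omega = (12*v*(-v - 1)) du + (-12*u*v - 12*u - 33) dv

Using F^*(f dg) = (f ∘ F) d(g ∘ F), substitute each coordinate x_i by F_i(u, v) in f_i, and replace dx_i by d F_i = (∂F_i/∂u) du + (∂F_i/∂v) dv.
  For the x component: f_1(F) = -3*v - 3; d F_1 = (4*v) du + (4*u) dv
  For the y component: f_2(F) = -6*v; d F_2 = (0) du + (0) dv
  For the z component: f_3(F) = -11; d F_3 = (0) du + (3) dv
Combining and collecting du, dv coefficients:
  coeff of du: 12*v*(-v - 1)
  coeff of dv: -12*u*v - 12*u - 33
F^* omega = (12*v*(-v - 1)) du + (-12*u*v - 12*u - 33) dv.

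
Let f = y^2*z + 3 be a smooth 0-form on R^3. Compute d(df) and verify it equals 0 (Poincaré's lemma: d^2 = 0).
d(df) = 0

Step 1: df = sum_i (∂f/∂x_i) dx_i = (0) dx + (2*y*z) dy + (y^2) dz.
Step 2: Apply d again. Using the 1-form formula, the coefficient of dx ∧ dy in d(df) is ∂^2 f/∂x ∂y - ∂^2 f/∂y ∂x = (0) - (0) = 0 (equality of mixed partials for smooth f).
Similarly for dx ∧ dz and dy ∧ dz — all coefficients vanish. So d(df) = 0.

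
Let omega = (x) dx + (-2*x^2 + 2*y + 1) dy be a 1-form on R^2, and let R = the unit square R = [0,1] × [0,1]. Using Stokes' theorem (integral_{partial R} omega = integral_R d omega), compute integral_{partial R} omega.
integral_(partial R) omega = -2

Stokes: integral_partial_R omega = integral_R d omega with d omega = (∂Q/∂x - ∂P/∂y) dx ∧ dy.
  ∂Q/∂x = -4*x
  ∂P/∂y = 0
  integrand = ∂Q/∂x - ∂P/∂y = -4*x.
Integrating over R: integral_0^1 integral_0^1 (-4*x) dx dy = -2.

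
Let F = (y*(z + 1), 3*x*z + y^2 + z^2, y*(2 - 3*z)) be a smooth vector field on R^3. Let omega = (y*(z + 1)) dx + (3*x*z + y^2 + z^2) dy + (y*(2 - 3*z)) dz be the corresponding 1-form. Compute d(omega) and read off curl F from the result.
d(omega) = (-3*x - 5*z + 2) dy ∧ dz + (y) dz ∧ dx + (2*z - 1) dx ∧ dy; curl F = (-3*x - 5*z + 2, y, 2*z - 1)

d omega = sum_{i<j} (∂f_j/∂x_i - ∂f_i/∂x_j) dx_i ∧ dx_j. Under the identification (dy ∧ dz, dz ∧ dx, dx ∧ dy) ↔ (e_x, e_y, e_z), the coefficients are exactly the components of curl F. Compute:
  ∂R/∂y - ∂Q/∂z = (2 - 3*z) - (3*x + 2*z) = -3*x - 5*z + 2
  ∂P/∂z - ∂R/∂x = (y) - (0) = y
  ∂Q/∂x - ∂P/∂y = (3*z) - (z + 1) = 2*z - 1.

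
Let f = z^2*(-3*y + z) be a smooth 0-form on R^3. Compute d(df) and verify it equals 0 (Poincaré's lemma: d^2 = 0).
d(df) = 0

Step 1: df = sum_i (∂f/∂x_i) dx_i = (0) dx + (-3*z^2) dy + (3*z*(-2*y + z)) dz.
Step 2: Apply d again. Using the 1-form formula, the coefficient of dx ∧ dy in d(df) is ∂^2 f/∂x ∂y - ∂^2 f/∂y ∂x = (0) - (0) = 0 (equality of mixed partials for smooth f).
Similarly for dx ∧ dz and dy ∧ dz — all coefficients vanish. So d(df) = 0.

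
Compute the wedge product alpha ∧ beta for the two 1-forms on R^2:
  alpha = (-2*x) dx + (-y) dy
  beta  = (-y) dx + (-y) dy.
alpha ∧ beta = (y*(2*x - y)) dx ∧ dy

Distribute the wedge, using dx_i ∧ dx_j = -dx_j ∧ dx_i and dx_i ∧ dx_i = 0. For each pair (i, j) with i < j, the coefficient of dx_i ∧ dx_j in alpha ∧ beta is (alpha_i * beta_j - alpha_j * beta_i). Collecting: alpha ∧ beta = (y*(2*x - y)) dx ∧ dy.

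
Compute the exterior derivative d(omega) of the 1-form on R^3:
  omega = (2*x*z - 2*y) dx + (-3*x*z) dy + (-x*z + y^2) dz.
d(omega) = (2 - 3*z) dx ∧ dy + (-2*x - z) dx ∧ dz + (3*x + 2*y) dy ∧ dz

For a 1-form omega = sum_i f_i dx_i, the exterior derivative is
  d(omega) = sum_{i < j} (∂f_j/∂x_i - ∂f_i/∂x_j) dx_i ∧ dx_j.
  coefficient of dx ∧ dy: ∂f_2/∂x - ∂f_1/∂y = ∂(-3*x*z)/∂x - ∂(2*x*z - 2*y)/∂y = 2 - 3*z
  coefficient of dx ∧ dz: ∂f_3/∂x - ∂f_1/∂z = ∂(-x*z + y^2)/∂x - ∂(2*x*z - 2*y)/∂z = -2*x - z
  coefficient of dy ∧ dz: ∂f_3/∂y - ∂f_2/∂z = ∂(-x*z + y^2)/∂y - ∂(-3*x*z)/∂z = 3*x + 2*y
Assembling: d(omega) = (2 - 3*z) dx ∧ dy + (-2*x - z) dx ∧ dz + (3*x + 2*y) dy ∧ dz.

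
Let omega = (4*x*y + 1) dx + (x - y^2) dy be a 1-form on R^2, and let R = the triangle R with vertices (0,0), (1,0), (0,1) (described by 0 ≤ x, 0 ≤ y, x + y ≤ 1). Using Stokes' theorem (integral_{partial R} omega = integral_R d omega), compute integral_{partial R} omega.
integral_(partial R) omega = -1/6

Stokes: integral_partial_R omega = integral_R d omega with d omega = (∂Q/∂x - ∂P/∂y) dx ∧ dy.
  ∂Q/∂x = 1
  ∂P/∂y = 4*x
  integrand = ∂Q/∂x - ∂P/∂y = 1 - 4*x.
Integrating over R: integral_0^1 integral_0^{1-x} (1 - 4*x) dy dx = -1/6.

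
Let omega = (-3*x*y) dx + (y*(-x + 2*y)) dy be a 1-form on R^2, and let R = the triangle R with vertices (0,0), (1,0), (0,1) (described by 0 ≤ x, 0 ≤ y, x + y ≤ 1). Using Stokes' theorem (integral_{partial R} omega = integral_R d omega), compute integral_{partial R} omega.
integral_(partial R) omega = 1/3

Stokes: integral_partial_R omega = integral_R d omega with d omega = (∂Q/∂x - ∂P/∂y) dx ∧ dy.
  ∂Q/∂x = -y
  ∂P/∂y = -3*x
  integrand = ∂Q/∂x - ∂P/∂y = 3*x - y.
Integrating over R: integral_0^1 integral_0^{1-x} (3*x - y) dy dx = 1/3.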